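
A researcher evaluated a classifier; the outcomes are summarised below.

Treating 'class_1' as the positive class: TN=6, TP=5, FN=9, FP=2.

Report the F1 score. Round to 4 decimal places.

Precision = TP/(TP+FP) = 5/7 = 0.7143
Recall = TP/(TP+FN) = 5/14 = 0.3571
F1 = 2·TP/(2·TP+FP+FN) = 10/21 = 0.4762

0.4762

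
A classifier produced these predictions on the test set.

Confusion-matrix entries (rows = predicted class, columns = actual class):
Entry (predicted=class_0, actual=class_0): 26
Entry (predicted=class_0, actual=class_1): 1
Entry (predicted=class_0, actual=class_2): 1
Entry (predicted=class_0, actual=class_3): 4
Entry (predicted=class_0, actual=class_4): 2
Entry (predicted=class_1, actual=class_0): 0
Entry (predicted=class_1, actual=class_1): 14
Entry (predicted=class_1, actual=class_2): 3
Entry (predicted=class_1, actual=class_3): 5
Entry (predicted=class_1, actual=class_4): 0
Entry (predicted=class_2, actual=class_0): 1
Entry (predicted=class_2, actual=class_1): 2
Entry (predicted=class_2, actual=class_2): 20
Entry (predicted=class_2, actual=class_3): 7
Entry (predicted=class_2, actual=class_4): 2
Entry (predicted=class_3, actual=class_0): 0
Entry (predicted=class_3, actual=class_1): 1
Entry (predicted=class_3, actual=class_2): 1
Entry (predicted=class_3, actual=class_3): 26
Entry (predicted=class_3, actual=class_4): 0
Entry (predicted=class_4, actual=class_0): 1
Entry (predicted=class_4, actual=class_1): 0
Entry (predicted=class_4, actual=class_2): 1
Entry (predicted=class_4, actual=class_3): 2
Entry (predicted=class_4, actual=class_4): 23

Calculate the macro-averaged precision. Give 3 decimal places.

0.761

Per-class precision (TP/(TP+FP)):
  class_0: TP=26, FP=1+1+4+2=8 → 26/34 = 0.7647
  class_1: TP=14, FP=0+3+5+0=8 → 14/22 = 0.6364
  class_2: TP=20, FP=1+2+7+2=12 → 20/32 = 0.6250
  class_3: TP=26, FP=0+1+1+0=2 → 26/28 = 0.9286
  class_4: TP=23, FP=1+0+1+2=4 → 23/27 = 0.8519
Macro-precision = mean = (0.7647 + 0.6364 + 0.6250 + 0.9286 + 0.8519) / 5 = 0.761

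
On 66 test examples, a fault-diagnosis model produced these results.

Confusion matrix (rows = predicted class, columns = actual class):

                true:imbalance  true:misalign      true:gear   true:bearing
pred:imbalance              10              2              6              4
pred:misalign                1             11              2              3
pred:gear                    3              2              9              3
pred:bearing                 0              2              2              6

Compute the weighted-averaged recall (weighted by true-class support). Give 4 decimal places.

Per-class recall (TP/(TP+FN)):
  imbalance: TP=10, FN=1+3+0=4 → 10/14 = 0.71429
  misalign: TP=11, FN=2+2+2=6 → 11/17 = 0.64706
  gear: TP=9, FN=6+2+2=10 → 9/19 = 0.47368
  bearing: TP=6, FN=4+3+3=10 → 6/16 = 0.37500
Weighted-recall = Σ (supportᵢ/N)·recallᵢ with N=66: (14/66)·0.71429 + (17/66)·0.64706 + (19/66)·0.47368 + (16/66)·0.37500 = 0.5455

0.5455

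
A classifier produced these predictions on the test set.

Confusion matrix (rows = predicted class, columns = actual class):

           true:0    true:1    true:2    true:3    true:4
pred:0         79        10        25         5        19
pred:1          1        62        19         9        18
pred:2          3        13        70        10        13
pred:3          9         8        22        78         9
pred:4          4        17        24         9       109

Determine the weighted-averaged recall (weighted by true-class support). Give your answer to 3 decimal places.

Per-class recall (TP/(TP+FN)):
  0: TP=79, FN=1+3+9+4=17 → 79/96 = 0.8229
  1: TP=62, FN=10+13+8+17=48 → 62/110 = 0.5636
  2: TP=70, FN=25+19+22+24=90 → 70/160 = 0.4375
  3: TP=78, FN=5+9+10+9=33 → 78/111 = 0.7027
  4: TP=109, FN=19+18+13+9=59 → 109/168 = 0.6488
Weighted-recall = Σ (supportᵢ/N)·recallᵢ with N=645: (96/645)·0.8229 + (110/645)·0.5636 + (160/645)·0.4375 + (111/645)·0.7027 + (168/645)·0.6488 = 0.617

0.617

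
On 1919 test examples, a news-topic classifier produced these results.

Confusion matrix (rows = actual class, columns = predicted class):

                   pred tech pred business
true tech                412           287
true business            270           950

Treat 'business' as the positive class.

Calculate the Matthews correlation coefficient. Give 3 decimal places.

0.370

MCC = (TP·TN − FP·FN) / √((TP+FP)(TP+FN)(TN+FP)(TN+FN))
Numerator = 950·412 − 287·270 = 313910
Denominator = √(1237·1220·699·682) = √719434202520 = 848194.6725
MCC = 313910 / 848194.6725 = 0.370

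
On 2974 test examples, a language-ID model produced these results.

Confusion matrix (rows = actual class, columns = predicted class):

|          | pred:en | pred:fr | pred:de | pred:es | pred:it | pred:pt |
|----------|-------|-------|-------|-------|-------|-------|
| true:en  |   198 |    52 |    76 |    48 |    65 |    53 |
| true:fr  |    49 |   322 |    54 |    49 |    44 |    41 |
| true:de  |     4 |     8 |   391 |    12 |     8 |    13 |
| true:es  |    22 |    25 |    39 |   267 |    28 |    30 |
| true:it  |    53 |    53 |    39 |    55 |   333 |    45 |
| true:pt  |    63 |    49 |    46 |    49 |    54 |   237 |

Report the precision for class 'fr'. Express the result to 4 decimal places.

One-vs-rest for 'fr': TP = diagonal; FP = other classes predicted 'fr'; FN = 'fr' predicted as other.
precision = TP/(TP+FP).
fr: TP=322, FP=52+8+25+53+49=187 → 322/509 = 0.63261

0.6326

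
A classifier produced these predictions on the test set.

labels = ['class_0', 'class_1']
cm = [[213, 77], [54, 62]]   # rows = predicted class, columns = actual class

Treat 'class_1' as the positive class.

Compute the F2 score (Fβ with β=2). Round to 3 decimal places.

0.461

Fβ = (1+β²)·TP / ((1+β²)·TP + β²·FN + FP), with β²=4
= 5·62 / (5·62 + 4·77 + 54) = 0.461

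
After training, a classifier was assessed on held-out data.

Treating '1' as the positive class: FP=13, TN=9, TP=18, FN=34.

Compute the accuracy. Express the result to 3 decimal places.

Accuracy = (TP+TN)/N = (18+9)/74 = 0.365

0.365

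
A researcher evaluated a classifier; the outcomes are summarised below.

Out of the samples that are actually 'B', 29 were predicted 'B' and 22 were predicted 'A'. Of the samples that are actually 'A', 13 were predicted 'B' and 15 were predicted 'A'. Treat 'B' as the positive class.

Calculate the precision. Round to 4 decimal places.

0.6905

Precision = TP/(TP+FP) = 29/(29+13) = 29/42 = 0.6905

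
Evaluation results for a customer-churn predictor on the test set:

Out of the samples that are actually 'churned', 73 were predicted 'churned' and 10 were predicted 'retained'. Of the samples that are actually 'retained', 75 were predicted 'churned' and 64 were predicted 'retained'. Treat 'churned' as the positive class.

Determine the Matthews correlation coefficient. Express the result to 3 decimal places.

MCC = (TP·TN − FP·FN) / √((TP+FP)(TP+FN)(TN+FP)(TN+FN))
Numerator = 73·64 − 75·10 = 3922
Denominator = √(148·83·139·74) = √126353224 = 11240.6950
MCC = 3922 / 11240.6950 = 0.349

0.349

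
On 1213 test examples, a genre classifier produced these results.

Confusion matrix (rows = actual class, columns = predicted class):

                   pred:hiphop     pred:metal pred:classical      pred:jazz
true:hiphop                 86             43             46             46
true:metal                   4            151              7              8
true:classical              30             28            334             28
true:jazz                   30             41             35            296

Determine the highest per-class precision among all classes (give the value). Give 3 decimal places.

0.791

Per-class precision (TP/(TP+FP)):
  hiphop: TP=86, FP=4+30+30=64 → 86/150 = 0.5733
  metal: TP=151, FP=43+28+41=112 → 151/263 = 0.5741
  classical: TP=334, FP=46+7+35=88 → 334/422 = 0.7915
  jazz: TP=296, FP=46+8+28=82 → 296/378 = 0.7831
Highest is class 'classical' with precision = 0.791.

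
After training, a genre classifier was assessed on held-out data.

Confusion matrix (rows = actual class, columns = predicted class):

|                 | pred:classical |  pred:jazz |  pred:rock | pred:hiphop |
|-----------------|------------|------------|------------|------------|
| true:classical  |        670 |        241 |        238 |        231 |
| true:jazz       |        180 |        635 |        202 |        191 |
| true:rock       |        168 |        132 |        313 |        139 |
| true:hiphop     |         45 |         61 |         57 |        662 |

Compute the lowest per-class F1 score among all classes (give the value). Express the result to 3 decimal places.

0.401

Per-class F1 score (2·TP/(2·TP+FP+FN)):
  classical: TP=670, FP=180+168+45=393, FN=241+238+231=710 → 1340/2443 = 0.5485
  jazz: TP=635, FP=241+132+61=434, FN=180+202+191=573 → 1270/2277 = 0.5578
  rock: TP=313, FP=238+202+57=497, FN=168+132+139=439 → 626/1562 = 0.4008
  hiphop: TP=662, FP=231+191+139=561, FN=45+61+57=163 → 1324/2048 = 0.6465
Lowest is class 'rock' with F1 score = 0.401.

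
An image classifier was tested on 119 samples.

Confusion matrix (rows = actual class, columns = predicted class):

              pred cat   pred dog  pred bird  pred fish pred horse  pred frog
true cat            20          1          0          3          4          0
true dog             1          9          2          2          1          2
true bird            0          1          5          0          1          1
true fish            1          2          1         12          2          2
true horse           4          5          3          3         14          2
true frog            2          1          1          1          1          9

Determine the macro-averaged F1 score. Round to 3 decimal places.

0.566

Per-class F1 score (2·TP/(2·TP+FP+FN)):
  cat: TP=20, FP=1+0+1+4+2=8, FN=1+0+3+4+0=8 → 40/56 = 0.7143
  dog: TP=9, FP=1+1+2+5+1=10, FN=1+2+2+1+2=8 → 18/36 = 0.5000
  bird: TP=5, FP=0+2+1+3+1=7, FN=0+1+0+1+1=3 → 10/20 = 0.5000
  fish: TP=12, FP=3+2+0+3+1=9, FN=1+2+1+2+2=8 → 24/41 = 0.5854
  horse: TP=14, FP=4+1+1+2+1=9, FN=4+5+3+3+2=17 → 28/54 = 0.5185
  frog: TP=9, FP=0+2+1+2+2=7, FN=2+1+1+1+1=6 → 18/31 = 0.5806
Macro-F1 score = mean = (0.7143 + 0.5000 + 0.5000 + 0.5854 + 0.5185 + 0.5806) / 6 = 0.566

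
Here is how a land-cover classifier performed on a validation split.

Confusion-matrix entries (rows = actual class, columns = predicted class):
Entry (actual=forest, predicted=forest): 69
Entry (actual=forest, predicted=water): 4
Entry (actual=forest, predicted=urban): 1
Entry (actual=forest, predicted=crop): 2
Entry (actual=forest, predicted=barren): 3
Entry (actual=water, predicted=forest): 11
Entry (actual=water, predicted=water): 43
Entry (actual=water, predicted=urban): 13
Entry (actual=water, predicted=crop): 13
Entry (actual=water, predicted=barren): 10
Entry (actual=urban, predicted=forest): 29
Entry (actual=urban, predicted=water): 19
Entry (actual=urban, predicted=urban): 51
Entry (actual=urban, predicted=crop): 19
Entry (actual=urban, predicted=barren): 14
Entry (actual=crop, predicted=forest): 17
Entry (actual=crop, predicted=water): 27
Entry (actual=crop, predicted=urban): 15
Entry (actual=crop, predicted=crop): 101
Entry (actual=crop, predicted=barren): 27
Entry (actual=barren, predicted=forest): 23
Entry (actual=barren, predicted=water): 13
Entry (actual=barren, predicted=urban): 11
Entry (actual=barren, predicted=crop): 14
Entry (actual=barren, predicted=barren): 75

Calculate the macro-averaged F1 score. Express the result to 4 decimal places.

Per-class F1 score (2·TP/(2·TP+FP+FN)):
  forest: TP=69, FP=11+29+17+23=80, FN=4+1+2+3=10 → 138/228 = 0.60526
  water: TP=43, FP=4+19+27+13=63, FN=11+13+13+10=47 → 86/196 = 0.43878
  urban: TP=51, FP=1+13+15+11=40, FN=29+19+19+14=81 → 102/223 = 0.45740
  crop: TP=101, FP=2+13+19+14=48, FN=17+27+15+27=86 → 202/336 = 0.60119
  barren: TP=75, FP=3+10+14+27=54, FN=23+13+11+14=61 → 150/265 = 0.56604
Macro-F1 score = mean = (0.60526 + 0.43878 + 0.45740 + 0.60119 + 0.56604) / 5 = 0.5337

0.5337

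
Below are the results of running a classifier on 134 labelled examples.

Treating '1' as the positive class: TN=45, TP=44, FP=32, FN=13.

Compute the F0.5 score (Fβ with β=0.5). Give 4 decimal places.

Fβ = (1+β²)·TP / ((1+β²)·TP + β²·FN + FP), with β²=1/4
= 1.25·44 / (1.25·44 + 0.25·13 + 32) = 0.6094

0.6094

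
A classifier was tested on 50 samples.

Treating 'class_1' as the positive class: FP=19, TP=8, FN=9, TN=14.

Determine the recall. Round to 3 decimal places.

Recall = TP/(TP+FN) = 8/(8+9) = 8/17 = 0.471

0.471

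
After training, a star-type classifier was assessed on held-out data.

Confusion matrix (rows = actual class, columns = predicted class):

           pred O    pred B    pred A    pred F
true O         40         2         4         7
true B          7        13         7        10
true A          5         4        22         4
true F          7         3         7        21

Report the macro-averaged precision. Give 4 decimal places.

0.5797

Per-class precision (TP/(TP+FP)):
  O: TP=40, FP=7+5+7=19 → 40/59 = 0.67797
  B: TP=13, FP=2+4+3=9 → 13/22 = 0.59091
  A: TP=22, FP=4+7+7=18 → 22/40 = 0.55000
  F: TP=21, FP=7+10+4=21 → 21/42 = 0.50000
Macro-precision = mean = (0.67797 + 0.59091 + 0.55000 + 0.50000) / 4 = 0.5797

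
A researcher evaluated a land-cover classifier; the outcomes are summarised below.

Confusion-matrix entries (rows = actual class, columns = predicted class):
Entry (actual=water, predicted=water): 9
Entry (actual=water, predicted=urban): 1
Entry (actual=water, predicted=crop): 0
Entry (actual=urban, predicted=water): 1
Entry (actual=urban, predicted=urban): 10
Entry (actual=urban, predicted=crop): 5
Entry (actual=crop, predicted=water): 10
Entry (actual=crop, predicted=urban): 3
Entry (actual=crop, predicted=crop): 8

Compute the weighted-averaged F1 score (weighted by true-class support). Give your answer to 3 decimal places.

0.565

Per-class F1 score (2·TP/(2·TP+FP+FN)):
  water: TP=9, FP=1+10=11, FN=1+0=1 → 18/30 = 0.6000
  urban: TP=10, FP=1+3=4, FN=1+5=6 → 20/30 = 0.6667
  crop: TP=8, FP=0+5=5, FN=10+3=13 → 16/34 = 0.4706
Weighted-F1 score = Σ (supportᵢ/N)·F1 scoreᵢ with N=47: (10/47)·0.6000 + (16/47)·0.6667 + (21/47)·0.4706 = 0.565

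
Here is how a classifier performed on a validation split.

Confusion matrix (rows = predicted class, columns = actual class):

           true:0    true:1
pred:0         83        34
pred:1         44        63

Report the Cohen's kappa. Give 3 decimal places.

Observed agreement pₒ = trace/N = 146/224 = 0.6518
Expected agreement pₑ = Σ (rowᵢ·colᵢ)/N² = (127·117 + 97·107)/224² = 0.5030
κ = (pₒ − pₑ)/(1 − pₑ) = (0.6518 − 0.5030)/(1 − 0.5030) = 0.299

0.299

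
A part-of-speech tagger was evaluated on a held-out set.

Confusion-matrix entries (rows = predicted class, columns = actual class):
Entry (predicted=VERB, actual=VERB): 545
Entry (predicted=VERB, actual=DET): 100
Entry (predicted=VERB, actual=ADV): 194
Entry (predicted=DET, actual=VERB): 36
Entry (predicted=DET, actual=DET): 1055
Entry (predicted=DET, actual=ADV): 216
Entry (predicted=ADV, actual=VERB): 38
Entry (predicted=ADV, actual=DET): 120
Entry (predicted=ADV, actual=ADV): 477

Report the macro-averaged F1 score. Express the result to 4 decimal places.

Per-class F1 score (2·TP/(2·TP+FP+FN)):
  VERB: TP=545, FP=100+194=294, FN=36+38=74 → 1090/1458 = 0.74760
  DET: TP=1055, FP=36+216=252, FN=100+120=220 → 2110/2582 = 0.81720
  ADV: TP=477, FP=38+120=158, FN=194+216=410 → 954/1522 = 0.62681
Macro-F1 score = mean = (0.74760 + 0.81720 + 0.62681) / 3 = 0.7305

0.7305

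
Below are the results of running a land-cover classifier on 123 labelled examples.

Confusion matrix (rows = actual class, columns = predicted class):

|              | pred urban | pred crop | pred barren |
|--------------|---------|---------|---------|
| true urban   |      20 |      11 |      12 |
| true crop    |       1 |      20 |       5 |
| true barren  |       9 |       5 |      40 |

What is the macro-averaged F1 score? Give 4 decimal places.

0.6379

Per-class F1 score (2·TP/(2·TP+FP+FN)):
  urban: TP=20, FP=1+9=10, FN=11+12=23 → 40/73 = 0.54795
  crop: TP=20, FP=11+5=16, FN=1+5=6 → 40/62 = 0.64516
  barren: TP=40, FP=12+5=17, FN=9+5=14 → 80/111 = 0.72072
Macro-F1 score = mean = (0.54795 + 0.64516 + 0.72072) / 3 = 0.6379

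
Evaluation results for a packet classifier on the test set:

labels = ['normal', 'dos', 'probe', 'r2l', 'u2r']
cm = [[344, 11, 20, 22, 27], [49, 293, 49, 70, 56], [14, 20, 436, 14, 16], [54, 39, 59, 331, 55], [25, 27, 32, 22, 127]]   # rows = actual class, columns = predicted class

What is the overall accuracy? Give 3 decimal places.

0.692

Accuracy = trace / total = (344+293+436+331+127=1531) / 2212 = 1531/2212 = 0.692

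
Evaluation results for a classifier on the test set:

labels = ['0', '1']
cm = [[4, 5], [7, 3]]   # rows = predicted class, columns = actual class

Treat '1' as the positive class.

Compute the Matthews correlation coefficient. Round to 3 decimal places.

MCC = (TP·TN − FP·FN) / √((TP+FP)(TP+FN)(TN+FP)(TN+FN))
Numerator = 3·4 − 7·5 = -23
Denominator = √(10·8·11·9) = √7920 = 88.9944
MCC = -23 / 88.9944 = -0.258

-0.258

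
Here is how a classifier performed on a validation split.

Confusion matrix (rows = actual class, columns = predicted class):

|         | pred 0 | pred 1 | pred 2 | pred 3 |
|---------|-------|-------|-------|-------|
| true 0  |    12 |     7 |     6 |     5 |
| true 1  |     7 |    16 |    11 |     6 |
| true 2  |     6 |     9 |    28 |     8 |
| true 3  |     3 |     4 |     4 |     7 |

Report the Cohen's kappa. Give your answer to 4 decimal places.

0.2494

Observed agreement pₒ = trace/N = 63/139 = 0.45324
Expected agreement pₑ = Σ (rowᵢ·colᵢ)/N² = (30·28 + 40·36 + 51·49 + 18·26)/139² = 0.27157
κ = (pₒ − pₑ)/(1 − pₑ) = (0.45324 − 0.27157)/(1 − 0.27157) = 0.2494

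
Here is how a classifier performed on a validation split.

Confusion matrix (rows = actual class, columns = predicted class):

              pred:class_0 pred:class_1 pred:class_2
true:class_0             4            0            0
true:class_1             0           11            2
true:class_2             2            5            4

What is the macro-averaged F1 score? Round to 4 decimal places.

0.6764

Per-class F1 score (2·TP/(2·TP+FP+FN)):
  class_0: TP=4, FP=0+2=2, FN=0+0=0 → 8/10 = 0.80000
  class_1: TP=11, FP=0+5=5, FN=0+2=2 → 22/29 = 0.75862
  class_2: TP=4, FP=0+2=2, FN=2+5=7 → 8/17 = 0.47059
Macro-F1 score = mean = (0.80000 + 0.75862 + 0.47059) / 3 = 0.6764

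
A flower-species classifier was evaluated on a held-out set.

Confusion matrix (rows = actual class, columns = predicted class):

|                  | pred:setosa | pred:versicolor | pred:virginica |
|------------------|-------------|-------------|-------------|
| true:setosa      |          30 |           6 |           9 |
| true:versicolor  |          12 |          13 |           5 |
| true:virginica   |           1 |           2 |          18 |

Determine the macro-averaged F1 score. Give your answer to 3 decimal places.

0.624

Per-class F1 score (2·TP/(2·TP+FP+FN)):
  setosa: TP=30, FP=12+1=13, FN=6+9=15 → 60/88 = 0.6818
  versicolor: TP=13, FP=6+2=8, FN=12+5=17 → 26/51 = 0.5098
  virginica: TP=18, FP=9+5=14, FN=1+2=3 → 36/53 = 0.6792
Macro-F1 score = mean = (0.6818 + 0.5098 + 0.6792) / 3 = 0.624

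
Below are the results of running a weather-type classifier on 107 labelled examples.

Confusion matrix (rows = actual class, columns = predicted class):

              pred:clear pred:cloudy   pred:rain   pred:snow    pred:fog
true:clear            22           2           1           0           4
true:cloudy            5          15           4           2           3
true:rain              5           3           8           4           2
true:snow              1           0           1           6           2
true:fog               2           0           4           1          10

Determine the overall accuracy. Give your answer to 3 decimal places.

Accuracy = trace / total = (22+15+8+6+10=61) / 107 = 61/107 = 0.570

0.570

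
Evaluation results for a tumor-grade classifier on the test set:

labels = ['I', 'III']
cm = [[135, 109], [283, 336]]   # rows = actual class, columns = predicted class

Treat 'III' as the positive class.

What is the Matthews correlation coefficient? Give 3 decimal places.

0.087

MCC = (TP·TN − FP·FN) / √((TP+FP)(TP+FN)(TN+FP)(TN+FN))
Numerator = 336·135 − 109·283 = 14513
Denominator = √(445·619·244·418) = √28094206360 = 167613.2643
MCC = 14513 / 167613.2643 = 0.087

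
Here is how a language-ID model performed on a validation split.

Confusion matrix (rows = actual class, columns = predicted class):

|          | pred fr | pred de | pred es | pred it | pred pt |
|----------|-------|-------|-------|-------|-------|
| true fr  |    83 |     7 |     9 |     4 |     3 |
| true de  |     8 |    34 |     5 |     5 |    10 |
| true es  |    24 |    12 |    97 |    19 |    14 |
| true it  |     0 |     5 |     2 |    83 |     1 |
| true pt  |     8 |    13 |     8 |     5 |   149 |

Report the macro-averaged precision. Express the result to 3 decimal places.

Per-class precision (TP/(TP+FP)):
  fr: TP=83, FP=8+24+0+8=40 → 83/123 = 0.6748
  de: TP=34, FP=7+12+5+13=37 → 34/71 = 0.4789
  es: TP=97, FP=9+5+2+8=24 → 97/121 = 0.8017
  it: TP=83, FP=4+5+19+5=33 → 83/116 = 0.7155
  pt: TP=149, FP=3+10+14+1=28 → 149/177 = 0.8418
Macro-precision = mean = (0.6748 + 0.4789 + 0.8017 + 0.7155 + 0.8418) / 5 = 0.703

0.703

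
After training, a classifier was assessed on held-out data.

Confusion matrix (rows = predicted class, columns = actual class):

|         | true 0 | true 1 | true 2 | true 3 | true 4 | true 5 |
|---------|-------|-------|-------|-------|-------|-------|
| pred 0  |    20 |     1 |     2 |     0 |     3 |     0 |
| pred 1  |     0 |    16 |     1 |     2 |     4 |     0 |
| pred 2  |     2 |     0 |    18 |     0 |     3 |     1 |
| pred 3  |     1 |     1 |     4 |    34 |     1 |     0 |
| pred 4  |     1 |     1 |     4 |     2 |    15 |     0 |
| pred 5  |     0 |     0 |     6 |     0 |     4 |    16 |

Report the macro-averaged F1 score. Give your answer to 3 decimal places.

Per-class F1 score (2·TP/(2·TP+FP+FN)):
  0: TP=20, FP=1+2+0+3+0=6, FN=0+2+1+1+0=4 → 40/50 = 0.8000
  1: TP=16, FP=0+1+2+4+0=7, FN=1+0+1+1+0=3 → 32/42 = 0.7619
  2: TP=18, FP=2+0+0+3+1=6, FN=2+1+4+4+6=17 → 36/59 = 0.6102
  3: TP=34, FP=1+1+4+1+0=7, FN=0+2+0+2+0=4 → 68/79 = 0.8608
  4: TP=15, FP=1+1+4+2+0=8, FN=3+4+3+1+4=15 → 30/53 = 0.5660
  5: TP=16, FP=0+0+6+0+4=10, FN=0+0+1+0+0=1 → 32/43 = 0.7442
Macro-F1 score = mean = (0.8000 + 0.7619 + 0.6102 + 0.8608 + 0.5660 + 0.7442) / 6 = 0.724

0.724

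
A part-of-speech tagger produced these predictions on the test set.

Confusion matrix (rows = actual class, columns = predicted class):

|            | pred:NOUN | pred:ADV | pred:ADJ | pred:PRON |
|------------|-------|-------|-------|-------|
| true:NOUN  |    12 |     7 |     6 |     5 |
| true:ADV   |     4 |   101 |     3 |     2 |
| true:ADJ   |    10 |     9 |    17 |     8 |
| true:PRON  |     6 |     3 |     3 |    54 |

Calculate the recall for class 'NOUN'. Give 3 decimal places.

0.400

Treat 'NOUN' as positive and all other classes as negative.
recall = TP/(TP+FN).
NOUN: TP=12, FN=7+6+5=18 → 12/30 = 0.4000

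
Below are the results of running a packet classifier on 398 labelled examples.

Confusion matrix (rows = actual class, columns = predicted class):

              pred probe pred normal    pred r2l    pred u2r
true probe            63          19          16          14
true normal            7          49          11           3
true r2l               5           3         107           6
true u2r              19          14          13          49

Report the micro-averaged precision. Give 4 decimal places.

Micro-averaging pools counts across classes: ΣTP=268, ΣFP=130, ΣFN=130.
Micro-precision = TP/(TP+FP) on pooled counts = 0.6734 (equals overall accuracy in single-label multiclass).

0.6734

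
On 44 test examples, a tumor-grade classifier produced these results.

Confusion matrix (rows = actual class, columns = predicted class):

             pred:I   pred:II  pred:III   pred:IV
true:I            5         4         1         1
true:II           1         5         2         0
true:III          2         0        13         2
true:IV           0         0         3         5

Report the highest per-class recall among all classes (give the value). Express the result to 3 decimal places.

0.765

Per-class recall (TP/(TP+FN)):
  I: TP=5, FN=4+1+1=6 → 5/11 = 0.4545
  II: TP=5, FN=1+2+0=3 → 5/8 = 0.6250
  III: TP=13, FN=2+0+2=4 → 13/17 = 0.7647
  IV: TP=5, FN=0+0+3=3 → 5/8 = 0.6250
Highest is class 'III' with recall = 0.765.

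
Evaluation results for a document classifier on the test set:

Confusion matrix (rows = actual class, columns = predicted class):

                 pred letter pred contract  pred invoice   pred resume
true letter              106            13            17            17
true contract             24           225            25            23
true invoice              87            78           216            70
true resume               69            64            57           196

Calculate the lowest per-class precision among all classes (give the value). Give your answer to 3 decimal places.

0.371

Per-class precision (TP/(TP+FP)):
  letter: TP=106, FP=24+87+69=180 → 106/286 = 0.3706
  contract: TP=225, FP=13+78+64=155 → 225/380 = 0.5921
  invoice: TP=216, FP=17+25+57=99 → 216/315 = 0.6857
  resume: TP=196, FP=17+23+70=110 → 196/306 = 0.6405
Lowest is class 'letter' with precision = 0.371.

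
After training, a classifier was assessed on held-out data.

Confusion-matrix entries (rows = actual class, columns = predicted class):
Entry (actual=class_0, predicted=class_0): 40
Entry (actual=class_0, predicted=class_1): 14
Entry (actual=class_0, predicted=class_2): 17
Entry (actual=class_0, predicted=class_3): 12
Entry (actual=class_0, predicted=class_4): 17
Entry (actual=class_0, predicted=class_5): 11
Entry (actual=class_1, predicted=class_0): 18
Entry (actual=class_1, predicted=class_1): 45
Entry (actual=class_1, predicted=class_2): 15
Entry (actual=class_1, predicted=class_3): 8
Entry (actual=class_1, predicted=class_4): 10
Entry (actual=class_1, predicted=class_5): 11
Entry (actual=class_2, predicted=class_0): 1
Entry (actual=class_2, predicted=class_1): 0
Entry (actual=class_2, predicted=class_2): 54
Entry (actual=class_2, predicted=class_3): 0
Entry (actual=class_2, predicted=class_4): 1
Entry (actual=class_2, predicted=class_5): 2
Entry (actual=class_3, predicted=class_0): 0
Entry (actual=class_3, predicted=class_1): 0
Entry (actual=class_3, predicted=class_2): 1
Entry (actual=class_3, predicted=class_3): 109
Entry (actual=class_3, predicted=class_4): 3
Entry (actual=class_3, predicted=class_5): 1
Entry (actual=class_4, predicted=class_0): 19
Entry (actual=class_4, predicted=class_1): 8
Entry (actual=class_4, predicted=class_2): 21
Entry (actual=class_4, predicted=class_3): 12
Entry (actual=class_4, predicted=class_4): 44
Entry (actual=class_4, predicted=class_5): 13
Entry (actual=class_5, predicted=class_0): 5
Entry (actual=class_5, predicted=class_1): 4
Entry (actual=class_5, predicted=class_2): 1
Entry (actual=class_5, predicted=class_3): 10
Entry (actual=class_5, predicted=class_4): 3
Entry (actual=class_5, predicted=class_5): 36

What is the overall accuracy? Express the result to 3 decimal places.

0.580

Accuracy = trace / total = (40+45+54+109+44+36=328) / 566 = 328/566 = 0.580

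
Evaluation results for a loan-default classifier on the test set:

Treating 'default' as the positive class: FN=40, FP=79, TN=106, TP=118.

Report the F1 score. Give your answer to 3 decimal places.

Precision = TP/(TP+FP) = 118/197 = 0.5990
Recall = TP/(TP+FN) = 118/158 = 0.7468
F1 = 2·TP/(2·TP+FP+FN) = 236/355 = 0.665

0.665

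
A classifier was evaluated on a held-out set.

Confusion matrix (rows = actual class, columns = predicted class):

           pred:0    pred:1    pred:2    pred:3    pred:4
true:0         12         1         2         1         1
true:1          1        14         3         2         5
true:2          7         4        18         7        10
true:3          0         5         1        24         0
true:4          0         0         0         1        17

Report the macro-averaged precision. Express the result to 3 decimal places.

Per-class precision (TP/(TP+FP)):
  0: TP=12, FP=1+7+0+0=8 → 12/20 = 0.6000
  1: TP=14, FP=1+4+5+0=10 → 14/24 = 0.5833
  2: TP=18, FP=2+3+1+0=6 → 18/24 = 0.7500
  3: TP=24, FP=1+2+7+1=11 → 24/35 = 0.6857
  4: TP=17, FP=1+5+10+0=16 → 17/33 = 0.5152
Macro-precision = mean = (0.6000 + 0.5833 + 0.7500 + 0.6857 + 0.5152) / 5 = 0.627

0.627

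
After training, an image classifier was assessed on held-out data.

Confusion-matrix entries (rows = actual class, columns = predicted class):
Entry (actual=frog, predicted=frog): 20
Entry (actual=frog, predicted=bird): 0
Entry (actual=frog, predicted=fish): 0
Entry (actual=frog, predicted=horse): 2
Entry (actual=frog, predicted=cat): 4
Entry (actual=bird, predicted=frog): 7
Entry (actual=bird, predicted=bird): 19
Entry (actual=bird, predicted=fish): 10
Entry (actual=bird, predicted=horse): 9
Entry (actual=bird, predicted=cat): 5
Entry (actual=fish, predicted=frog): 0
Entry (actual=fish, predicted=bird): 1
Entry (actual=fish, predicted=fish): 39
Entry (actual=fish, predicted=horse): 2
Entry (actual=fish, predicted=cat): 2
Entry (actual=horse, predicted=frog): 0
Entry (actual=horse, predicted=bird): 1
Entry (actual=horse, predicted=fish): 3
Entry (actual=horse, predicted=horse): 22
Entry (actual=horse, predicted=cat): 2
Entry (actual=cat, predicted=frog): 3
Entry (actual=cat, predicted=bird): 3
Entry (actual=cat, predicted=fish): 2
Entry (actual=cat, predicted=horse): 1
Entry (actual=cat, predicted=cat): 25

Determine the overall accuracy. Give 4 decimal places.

0.6868

Accuracy = trace / total = (20+19+39+22+25=125) / 182 = 125/182 = 0.6868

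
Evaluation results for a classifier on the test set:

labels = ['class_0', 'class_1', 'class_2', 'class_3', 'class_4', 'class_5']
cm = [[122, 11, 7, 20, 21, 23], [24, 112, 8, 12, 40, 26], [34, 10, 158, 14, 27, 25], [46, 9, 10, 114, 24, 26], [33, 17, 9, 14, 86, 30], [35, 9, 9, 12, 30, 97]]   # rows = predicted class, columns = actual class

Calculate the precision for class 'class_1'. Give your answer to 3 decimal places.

Take TP from the diagonal, FP from the rest of the 'class_1' prediction marginal, FN from the rest of the 'class_1' actual marginal.
precision = TP/(TP+FP).
class_1: TP=112, FP=24+8+12+40+26=110 → 112/222 = 0.5045

0.505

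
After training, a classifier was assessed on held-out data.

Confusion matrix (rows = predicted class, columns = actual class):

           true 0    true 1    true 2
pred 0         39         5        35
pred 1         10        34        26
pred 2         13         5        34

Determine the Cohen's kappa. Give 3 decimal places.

0.313

Observed agreement pₒ = trace/N = 107/201 = 0.5323
Expected agreement pₑ = Σ (rowᵢ·colᵢ)/N² = (62·79 + 44·70 + 95·52)/201² = 0.3197
κ = (pₒ − pₑ)/(1 − pₑ) = (0.5323 − 0.3197)/(1 − 0.3197) = 0.313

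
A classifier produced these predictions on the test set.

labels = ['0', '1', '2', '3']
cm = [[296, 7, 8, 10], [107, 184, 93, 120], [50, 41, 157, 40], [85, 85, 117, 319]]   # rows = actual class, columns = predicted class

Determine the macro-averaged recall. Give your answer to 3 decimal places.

Per-class recall (TP/(TP+FN)):
  0: TP=296, FN=7+8+10=25 → 296/321 = 0.9221
  1: TP=184, FN=107+93+120=320 → 184/504 = 0.3651
  2: TP=157, FN=50+41+40=131 → 157/288 = 0.5451
  3: TP=319, FN=85+85+117=287 → 319/606 = 0.5264
Macro-recall = mean = (0.9221 + 0.3651 + 0.5451 + 0.5264) / 4 = 0.590

0.590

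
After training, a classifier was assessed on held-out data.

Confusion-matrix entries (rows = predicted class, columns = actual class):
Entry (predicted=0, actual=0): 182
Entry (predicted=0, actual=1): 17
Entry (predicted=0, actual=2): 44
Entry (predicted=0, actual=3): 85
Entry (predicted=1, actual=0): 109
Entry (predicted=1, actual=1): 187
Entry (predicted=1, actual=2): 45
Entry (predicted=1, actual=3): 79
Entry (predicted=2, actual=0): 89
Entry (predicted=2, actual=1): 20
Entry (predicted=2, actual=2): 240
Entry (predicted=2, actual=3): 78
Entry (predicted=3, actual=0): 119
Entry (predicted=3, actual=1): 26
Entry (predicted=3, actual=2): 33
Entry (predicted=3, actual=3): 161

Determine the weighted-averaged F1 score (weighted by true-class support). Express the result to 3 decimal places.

Per-class F1 score (2·TP/(2·TP+FP+FN)):
  0: TP=182, FP=17+44+85=146, FN=109+89+119=317 → 364/827 = 0.4401
  1: TP=187, FP=109+45+79=233, FN=17+20+26=63 → 374/670 = 0.5582
  2: TP=240, FP=89+20+78=187, FN=44+45+33=122 → 480/789 = 0.6084
  3: TP=161, FP=119+26+33=178, FN=85+79+78=242 → 322/742 = 0.4340
Weighted-F1 score = Σ (supportᵢ/N)·F1 scoreᵢ with N=1514: (499/1514)·0.4401 + (250/1514)·0.5582 + (362/1514)·0.6084 + (403/1514)·0.4340 = 0.498

0.498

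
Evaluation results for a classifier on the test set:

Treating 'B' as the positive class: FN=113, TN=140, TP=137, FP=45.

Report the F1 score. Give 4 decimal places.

0.6343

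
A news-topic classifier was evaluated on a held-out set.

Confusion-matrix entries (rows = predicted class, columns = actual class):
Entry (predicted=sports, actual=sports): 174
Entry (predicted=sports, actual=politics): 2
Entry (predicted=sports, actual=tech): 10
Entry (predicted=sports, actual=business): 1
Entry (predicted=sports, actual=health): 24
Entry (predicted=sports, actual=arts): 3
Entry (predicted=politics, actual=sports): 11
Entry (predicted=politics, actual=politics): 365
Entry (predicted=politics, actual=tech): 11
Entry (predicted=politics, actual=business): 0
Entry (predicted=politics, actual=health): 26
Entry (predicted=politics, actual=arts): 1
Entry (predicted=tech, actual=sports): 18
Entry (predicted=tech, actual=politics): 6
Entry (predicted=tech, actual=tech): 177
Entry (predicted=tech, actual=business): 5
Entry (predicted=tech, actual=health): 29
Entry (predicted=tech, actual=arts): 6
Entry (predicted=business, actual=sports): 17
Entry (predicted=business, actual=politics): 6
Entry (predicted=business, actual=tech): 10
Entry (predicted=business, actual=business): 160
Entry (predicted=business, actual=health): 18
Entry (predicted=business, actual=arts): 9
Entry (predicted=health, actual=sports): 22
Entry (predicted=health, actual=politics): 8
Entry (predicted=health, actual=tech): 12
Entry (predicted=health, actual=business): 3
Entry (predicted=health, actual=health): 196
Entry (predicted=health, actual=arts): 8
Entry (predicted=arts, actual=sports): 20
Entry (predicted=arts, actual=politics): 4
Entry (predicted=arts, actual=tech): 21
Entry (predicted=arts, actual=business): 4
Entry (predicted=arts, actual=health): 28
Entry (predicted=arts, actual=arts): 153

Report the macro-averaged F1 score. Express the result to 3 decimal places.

0.770

Per-class F1 score (2·TP/(2·TP+FP+FN)):
  sports: TP=174, FP=2+10+1+24+3=40, FN=11+18+17+22+20=88 → 348/476 = 0.7311
  politics: TP=365, FP=11+11+0+26+1=49, FN=2+6+6+8+4=26 → 730/805 = 0.9068
  tech: TP=177, FP=18+6+5+29+6=64, FN=10+11+10+12+21=64 → 354/482 = 0.7344
  business: TP=160, FP=17+6+10+18+9=60, FN=1+0+5+3+4=13 → 320/393 = 0.8142
  health: TP=196, FP=22+8+12+3+8=53, FN=24+26+29+18+28=125 → 392/570 = 0.6877
  arts: TP=153, FP=20+4+21+4+28=77, FN=3+1+6+9+8=27 → 306/410 = 0.7463
Macro-F1 score = mean = (0.7311 + 0.9068 + 0.7344 + 0.8142 + 0.6877 + 0.7463) / 6 = 0.770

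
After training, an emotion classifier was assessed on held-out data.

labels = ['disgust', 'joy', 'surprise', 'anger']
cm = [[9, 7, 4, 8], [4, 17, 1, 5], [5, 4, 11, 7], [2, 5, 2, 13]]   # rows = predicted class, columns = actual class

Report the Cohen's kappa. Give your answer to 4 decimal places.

0.3112

Observed agreement pₒ = trace/N = 50/104 = 0.48077
Expected agreement pₑ = Σ (rowᵢ·colᵢ)/N² = (20·28 + 33·27 + 18·27 + 33·22)/104² = 0.24621
κ = (pₒ − pₑ)/(1 − pₑ) = (0.48077 − 0.24621)/(1 − 0.24621) = 0.3112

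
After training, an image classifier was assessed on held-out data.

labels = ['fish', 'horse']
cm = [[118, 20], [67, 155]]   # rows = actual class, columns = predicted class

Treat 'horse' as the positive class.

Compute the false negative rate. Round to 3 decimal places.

0.302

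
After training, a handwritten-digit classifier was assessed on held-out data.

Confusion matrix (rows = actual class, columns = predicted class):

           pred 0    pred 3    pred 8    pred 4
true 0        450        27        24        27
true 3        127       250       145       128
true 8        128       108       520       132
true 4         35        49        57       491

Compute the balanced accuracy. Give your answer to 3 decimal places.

0.650

Balanced accuracy = mean of per-class recall.
  0: recall = 450/528 = 0.8523
  3: recall = 250/650 = 0.3846
  8: recall = 520/888 = 0.5856
  4: recall = 491/632 = 0.7769
Mean = (0.8523 + 0.3846 + 0.5856 + 0.7769) / 4 = 0.650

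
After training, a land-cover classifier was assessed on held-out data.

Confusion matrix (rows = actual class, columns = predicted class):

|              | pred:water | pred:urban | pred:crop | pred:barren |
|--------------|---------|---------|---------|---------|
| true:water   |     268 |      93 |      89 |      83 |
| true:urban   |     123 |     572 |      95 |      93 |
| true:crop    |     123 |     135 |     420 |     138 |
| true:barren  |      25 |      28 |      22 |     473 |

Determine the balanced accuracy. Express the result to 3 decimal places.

0.632

Balanced accuracy = mean of per-class recall.
  water: recall = 268/533 = 0.5028
  urban: recall = 572/883 = 0.6478
  crop: recall = 420/816 = 0.5147
  barren: recall = 473/548 = 0.8631
Mean = (0.5028 + 0.6478 + 0.5147 + 0.8631) / 4 = 0.632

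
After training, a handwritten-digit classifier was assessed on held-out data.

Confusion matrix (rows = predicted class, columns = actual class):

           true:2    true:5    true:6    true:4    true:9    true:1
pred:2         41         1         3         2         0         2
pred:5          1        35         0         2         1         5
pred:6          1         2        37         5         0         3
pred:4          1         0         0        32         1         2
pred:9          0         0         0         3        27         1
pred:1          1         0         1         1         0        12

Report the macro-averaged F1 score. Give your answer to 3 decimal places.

0.808

Per-class F1 score (2·TP/(2·TP+FP+FN)):
  2: TP=41, FP=1+3+2+0+2=8, FN=1+1+1+0+1=4 → 82/94 = 0.8723
  5: TP=35, FP=1+0+2+1+5=9, FN=1+2+0+0+0=3 → 70/82 = 0.8537
  6: TP=37, FP=1+2+5+0+3=11, FN=3+0+0+0+1=4 → 74/89 = 0.8315
  4: TP=32, FP=1+0+0+1+2=4, FN=2+2+5+3+1=13 → 64/81 = 0.7901
  9: TP=27, FP=0+0+0+3+1=4, FN=0+1+0+1+0=2 → 54/60 = 0.9000
  1: TP=12, FP=1+0+1+1+0=3, FN=2+5+3+2+1=13 → 24/40 = 0.6000
Macro-F1 score = mean = (0.8723 + 0.8537 + 0.8315 + 0.7901 + 0.9000 + 0.6000) / 6 = 0.808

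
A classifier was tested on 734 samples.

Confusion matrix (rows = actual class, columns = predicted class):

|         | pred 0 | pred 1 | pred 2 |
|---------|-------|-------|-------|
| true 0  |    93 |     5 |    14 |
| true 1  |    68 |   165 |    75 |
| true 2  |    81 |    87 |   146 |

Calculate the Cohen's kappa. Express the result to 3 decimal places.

0.325

Observed agreement pₒ = trace/N = 404/734 = 0.5504
Expected agreement pₑ = Σ (rowᵢ·colᵢ)/N² = (112·242 + 308·257 + 314·235)/734² = 0.3342
κ = (pₒ − pₑ)/(1 − pₑ) = (0.5504 − 0.3342)/(1 − 0.3342) = 0.325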